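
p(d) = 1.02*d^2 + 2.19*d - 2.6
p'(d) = 2.04*d + 2.19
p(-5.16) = 13.26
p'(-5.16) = -8.34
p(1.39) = 2.41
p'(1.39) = 5.03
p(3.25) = 15.29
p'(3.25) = 8.82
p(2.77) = 11.29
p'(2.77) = 7.84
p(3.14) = 14.33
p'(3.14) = 8.60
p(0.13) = -2.30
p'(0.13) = 2.46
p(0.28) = -1.91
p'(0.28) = 2.76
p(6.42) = 53.50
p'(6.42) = 15.29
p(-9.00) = 60.31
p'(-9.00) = -16.17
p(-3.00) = 0.01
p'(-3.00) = -3.93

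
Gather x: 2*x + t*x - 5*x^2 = -5*x^2 + x*(t + 2)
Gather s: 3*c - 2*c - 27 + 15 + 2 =c - 10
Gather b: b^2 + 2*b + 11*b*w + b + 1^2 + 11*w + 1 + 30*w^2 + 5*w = b^2 + b*(11*w + 3) + 30*w^2 + 16*w + 2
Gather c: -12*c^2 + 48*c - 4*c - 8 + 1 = -12*c^2 + 44*c - 7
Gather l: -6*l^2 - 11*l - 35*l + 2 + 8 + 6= -6*l^2 - 46*l + 16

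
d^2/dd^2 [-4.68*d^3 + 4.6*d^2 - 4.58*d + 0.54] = 9.2 - 28.08*d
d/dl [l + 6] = 1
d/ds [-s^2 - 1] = -2*s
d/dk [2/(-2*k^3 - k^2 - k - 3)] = 2*(6*k^2 + 2*k + 1)/(2*k^3 + k^2 + k + 3)^2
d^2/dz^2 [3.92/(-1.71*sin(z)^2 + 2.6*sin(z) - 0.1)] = (45.849888*sin(z)^4 - 52.28496*sin(z)^3 - 44.956912*sin(z)^2 + 105.58912*sin(z) - 51.65776)/(1.71*sin(z)^2 - 2.6*sin(z) + 0.1)^3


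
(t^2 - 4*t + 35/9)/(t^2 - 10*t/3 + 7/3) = (t - 5/3)/(t - 1)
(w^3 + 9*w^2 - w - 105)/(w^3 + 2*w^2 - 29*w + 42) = (w + 5)/(w - 2)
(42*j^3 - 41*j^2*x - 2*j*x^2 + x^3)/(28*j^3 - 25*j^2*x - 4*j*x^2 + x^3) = (6*j + x)/(4*j + x)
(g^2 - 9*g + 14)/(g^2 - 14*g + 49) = (g - 2)/(g - 7)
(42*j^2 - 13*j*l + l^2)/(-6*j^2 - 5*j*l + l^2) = (-7*j + l)/(j + l)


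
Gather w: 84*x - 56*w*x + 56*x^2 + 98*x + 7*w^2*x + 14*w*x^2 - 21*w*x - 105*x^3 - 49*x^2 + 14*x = 7*w^2*x + w*(14*x^2 - 77*x) - 105*x^3 + 7*x^2 + 196*x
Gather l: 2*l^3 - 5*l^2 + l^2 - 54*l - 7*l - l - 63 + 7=2*l^3 - 4*l^2 - 62*l - 56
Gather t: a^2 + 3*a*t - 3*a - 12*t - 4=a^2 - 3*a + t*(3*a - 12) - 4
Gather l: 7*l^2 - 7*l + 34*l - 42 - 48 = 7*l^2 + 27*l - 90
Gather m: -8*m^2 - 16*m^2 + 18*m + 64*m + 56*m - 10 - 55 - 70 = -24*m^2 + 138*m - 135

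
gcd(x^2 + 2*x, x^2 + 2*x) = x^2 + 2*x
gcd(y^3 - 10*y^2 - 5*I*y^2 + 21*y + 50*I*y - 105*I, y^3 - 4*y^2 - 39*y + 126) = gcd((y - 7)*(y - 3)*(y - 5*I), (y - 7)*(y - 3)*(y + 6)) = y^2 - 10*y + 21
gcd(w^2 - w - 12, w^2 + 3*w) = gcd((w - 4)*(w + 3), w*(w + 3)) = w + 3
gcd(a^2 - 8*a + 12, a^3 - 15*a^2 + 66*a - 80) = a - 2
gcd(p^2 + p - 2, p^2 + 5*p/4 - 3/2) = p + 2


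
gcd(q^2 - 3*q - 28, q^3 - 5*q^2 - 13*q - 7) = q - 7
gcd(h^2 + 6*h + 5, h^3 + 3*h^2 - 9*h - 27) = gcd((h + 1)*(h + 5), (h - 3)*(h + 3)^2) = 1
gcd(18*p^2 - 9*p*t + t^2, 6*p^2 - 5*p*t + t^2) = 3*p - t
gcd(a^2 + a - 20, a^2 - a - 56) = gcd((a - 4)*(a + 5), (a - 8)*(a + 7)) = 1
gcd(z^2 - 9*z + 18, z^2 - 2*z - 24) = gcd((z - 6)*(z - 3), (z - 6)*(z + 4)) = z - 6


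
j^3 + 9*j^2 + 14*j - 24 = (j - 1)*(j + 4)*(j + 6)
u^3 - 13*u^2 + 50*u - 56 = (u - 7)*(u - 4)*(u - 2)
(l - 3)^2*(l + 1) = l^3 - 5*l^2 + 3*l + 9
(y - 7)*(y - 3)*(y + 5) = y^3 - 5*y^2 - 29*y + 105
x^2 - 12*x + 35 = (x - 7)*(x - 5)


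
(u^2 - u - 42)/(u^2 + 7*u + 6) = (u - 7)/(u + 1)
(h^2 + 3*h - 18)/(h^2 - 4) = (h^2 + 3*h - 18)/(h^2 - 4)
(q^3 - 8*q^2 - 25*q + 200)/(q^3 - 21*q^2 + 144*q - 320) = (q + 5)/(q - 8)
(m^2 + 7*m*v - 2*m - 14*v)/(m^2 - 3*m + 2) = (m + 7*v)/(m - 1)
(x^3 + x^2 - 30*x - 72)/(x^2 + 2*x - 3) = (x^2 - 2*x - 24)/(x - 1)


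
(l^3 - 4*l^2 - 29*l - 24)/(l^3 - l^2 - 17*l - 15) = (l - 8)/(l - 5)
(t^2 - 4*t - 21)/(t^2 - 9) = (t - 7)/(t - 3)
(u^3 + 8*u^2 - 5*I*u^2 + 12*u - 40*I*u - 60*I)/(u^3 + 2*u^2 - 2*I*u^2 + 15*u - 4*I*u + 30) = (u + 6)/(u + 3*I)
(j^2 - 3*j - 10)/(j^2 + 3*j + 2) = (j - 5)/(j + 1)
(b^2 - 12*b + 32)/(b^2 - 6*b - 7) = (-b^2 + 12*b - 32)/(-b^2 + 6*b + 7)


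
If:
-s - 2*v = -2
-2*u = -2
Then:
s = 2 - 2*v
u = 1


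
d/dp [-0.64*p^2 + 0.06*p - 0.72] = 0.06 - 1.28*p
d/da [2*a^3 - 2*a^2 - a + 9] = 6*a^2 - 4*a - 1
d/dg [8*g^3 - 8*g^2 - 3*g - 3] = 24*g^2 - 16*g - 3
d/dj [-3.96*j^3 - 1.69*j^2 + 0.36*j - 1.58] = -11.88*j^2 - 3.38*j + 0.36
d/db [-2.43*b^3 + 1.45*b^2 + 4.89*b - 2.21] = -7.29*b^2 + 2.9*b + 4.89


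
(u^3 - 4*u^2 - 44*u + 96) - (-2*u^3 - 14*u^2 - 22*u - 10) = 3*u^3 + 10*u^2 - 22*u + 106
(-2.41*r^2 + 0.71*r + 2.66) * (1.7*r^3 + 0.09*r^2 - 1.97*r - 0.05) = -4.097*r^5 + 0.9901*r^4 + 9.3336*r^3 - 1.0388*r^2 - 5.2757*r - 0.133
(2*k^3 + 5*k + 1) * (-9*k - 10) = -18*k^4 - 20*k^3 - 45*k^2 - 59*k - 10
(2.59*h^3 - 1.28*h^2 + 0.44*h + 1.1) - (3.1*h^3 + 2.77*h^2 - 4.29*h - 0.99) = -0.51*h^3 - 4.05*h^2 + 4.73*h + 2.09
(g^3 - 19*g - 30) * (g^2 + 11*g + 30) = g^5 + 11*g^4 + 11*g^3 - 239*g^2 - 900*g - 900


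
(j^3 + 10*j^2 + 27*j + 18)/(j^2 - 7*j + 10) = (j^3 + 10*j^2 + 27*j + 18)/(j^2 - 7*j + 10)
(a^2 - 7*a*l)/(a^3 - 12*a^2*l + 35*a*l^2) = 1/(a - 5*l)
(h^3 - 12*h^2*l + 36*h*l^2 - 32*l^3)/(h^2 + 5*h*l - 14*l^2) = (h^2 - 10*h*l + 16*l^2)/(h + 7*l)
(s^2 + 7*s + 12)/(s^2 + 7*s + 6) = (s^2 + 7*s + 12)/(s^2 + 7*s + 6)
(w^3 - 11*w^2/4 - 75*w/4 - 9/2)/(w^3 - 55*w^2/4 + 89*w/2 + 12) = (w + 3)/(w - 8)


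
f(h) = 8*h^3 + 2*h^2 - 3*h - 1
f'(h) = 24*h^2 + 4*h - 3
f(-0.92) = -2.78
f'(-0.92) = 13.63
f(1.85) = 50.95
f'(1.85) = 86.54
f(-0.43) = 0.02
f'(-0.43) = -0.28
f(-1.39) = -14.45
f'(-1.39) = 37.81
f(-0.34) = -0.06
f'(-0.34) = -1.59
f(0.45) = -1.22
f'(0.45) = 3.66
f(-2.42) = -95.41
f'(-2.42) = 127.87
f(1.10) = 8.77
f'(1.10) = 30.44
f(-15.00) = -26506.00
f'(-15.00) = 5337.00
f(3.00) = 224.00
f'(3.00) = 225.00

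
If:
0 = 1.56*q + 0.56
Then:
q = -0.36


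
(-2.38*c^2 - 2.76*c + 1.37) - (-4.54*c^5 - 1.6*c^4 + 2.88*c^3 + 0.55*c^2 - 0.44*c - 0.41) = 4.54*c^5 + 1.6*c^4 - 2.88*c^3 - 2.93*c^2 - 2.32*c + 1.78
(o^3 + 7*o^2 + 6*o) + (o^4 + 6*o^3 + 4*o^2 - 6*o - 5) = o^4 + 7*o^3 + 11*o^2 - 5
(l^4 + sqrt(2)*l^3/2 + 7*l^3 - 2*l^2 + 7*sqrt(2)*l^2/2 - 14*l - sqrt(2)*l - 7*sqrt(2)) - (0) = l^4 + sqrt(2)*l^3/2 + 7*l^3 - 2*l^2 + 7*sqrt(2)*l^2/2 - 14*l - sqrt(2)*l - 7*sqrt(2)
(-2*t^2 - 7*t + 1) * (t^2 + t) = -2*t^4 - 9*t^3 - 6*t^2 + t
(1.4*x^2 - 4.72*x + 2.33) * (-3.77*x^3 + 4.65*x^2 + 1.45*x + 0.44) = -5.278*x^5 + 24.3044*x^4 - 28.7021*x^3 + 4.6065*x^2 + 1.3017*x + 1.0252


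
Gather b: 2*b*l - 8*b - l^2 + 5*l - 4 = b*(2*l - 8) - l^2 + 5*l - 4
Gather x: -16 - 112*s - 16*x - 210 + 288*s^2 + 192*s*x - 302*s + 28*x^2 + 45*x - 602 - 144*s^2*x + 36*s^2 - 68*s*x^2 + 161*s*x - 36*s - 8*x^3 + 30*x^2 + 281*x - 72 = 324*s^2 - 450*s - 8*x^3 + x^2*(58 - 68*s) + x*(-144*s^2 + 353*s + 310) - 900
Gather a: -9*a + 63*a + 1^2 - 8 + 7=54*a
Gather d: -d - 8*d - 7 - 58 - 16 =-9*d - 81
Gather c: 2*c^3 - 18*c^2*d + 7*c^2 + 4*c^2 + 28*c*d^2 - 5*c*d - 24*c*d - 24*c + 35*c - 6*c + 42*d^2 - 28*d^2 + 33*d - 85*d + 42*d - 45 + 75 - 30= 2*c^3 + c^2*(11 - 18*d) + c*(28*d^2 - 29*d + 5) + 14*d^2 - 10*d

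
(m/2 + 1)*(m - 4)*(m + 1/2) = m^3/2 - 3*m^2/4 - 9*m/2 - 2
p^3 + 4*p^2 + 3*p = p*(p + 1)*(p + 3)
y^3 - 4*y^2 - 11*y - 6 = (y - 6)*(y + 1)^2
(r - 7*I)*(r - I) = r^2 - 8*I*r - 7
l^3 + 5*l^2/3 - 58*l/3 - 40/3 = (l - 4)*(l + 2/3)*(l + 5)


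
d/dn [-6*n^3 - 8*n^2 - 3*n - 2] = -18*n^2 - 16*n - 3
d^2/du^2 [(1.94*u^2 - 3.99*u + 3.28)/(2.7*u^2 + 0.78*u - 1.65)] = (-66.34548*u^3 + 195.3234*u^2 - 65.20662*u + 33.508944)/(19.683*u^6 + 17.0586*u^5 - 31.15746*u^4 - 20.374848*u^3 + 19.04067*u^2 + 6.37065*u - 4.492125)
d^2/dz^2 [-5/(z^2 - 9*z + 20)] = 10*(z^2 - 9*z - (2*z - 9)^2 + 20)/(z^2 - 9*z + 20)^3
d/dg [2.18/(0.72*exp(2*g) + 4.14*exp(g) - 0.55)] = (-3.1392*exp(g) - 9.0252)*exp(g)/(0.72*exp(2*g) + 4.14*exp(g) - 0.55)^2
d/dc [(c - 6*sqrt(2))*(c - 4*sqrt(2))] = 2*c - 10*sqrt(2)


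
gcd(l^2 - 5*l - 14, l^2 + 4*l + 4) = l + 2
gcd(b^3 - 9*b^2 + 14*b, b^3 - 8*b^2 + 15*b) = b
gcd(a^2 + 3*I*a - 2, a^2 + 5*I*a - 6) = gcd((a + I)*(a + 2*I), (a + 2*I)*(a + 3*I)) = a + 2*I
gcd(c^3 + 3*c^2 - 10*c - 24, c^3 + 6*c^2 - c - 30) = 1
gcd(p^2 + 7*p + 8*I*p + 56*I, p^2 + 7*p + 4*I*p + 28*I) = p + 7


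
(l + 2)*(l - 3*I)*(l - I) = l^3 + 2*l^2 - 4*I*l^2 - 3*l - 8*I*l - 6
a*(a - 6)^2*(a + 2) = a^4 - 10*a^3 + 12*a^2 + 72*a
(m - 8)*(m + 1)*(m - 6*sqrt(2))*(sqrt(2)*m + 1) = sqrt(2)*m^4 - 11*m^3 - 7*sqrt(2)*m^3 - 14*sqrt(2)*m^2 + 77*m^2 + 42*sqrt(2)*m + 88*m + 48*sqrt(2)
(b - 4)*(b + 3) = b^2 - b - 12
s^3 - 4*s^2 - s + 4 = (s - 4)*(s - 1)*(s + 1)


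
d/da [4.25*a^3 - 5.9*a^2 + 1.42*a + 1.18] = 12.75*a^2 - 11.8*a + 1.42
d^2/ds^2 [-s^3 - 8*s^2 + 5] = -6*s - 16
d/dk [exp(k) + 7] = exp(k)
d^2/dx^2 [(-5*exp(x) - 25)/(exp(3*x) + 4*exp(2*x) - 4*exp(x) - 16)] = (-20*exp(6*x) - 285*exp(5*x) - 1260*exp(4*x) - 2520*exp(3*x) - 4320*exp(2*x) - 6480*exp(x) + 320)*exp(x)/(exp(9*x) + 12*exp(8*x) + 36*exp(7*x) - 80*exp(6*x) - 528*exp(5*x) - 192*exp(4*x) + 2240*exp(3*x) + 2304*exp(2*x) - 3072*exp(x) - 4096)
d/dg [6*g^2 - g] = 12*g - 1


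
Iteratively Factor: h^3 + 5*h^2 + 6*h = (h + 2)*(h^2 + 3*h) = (h + 2)*(h + 3)*(h)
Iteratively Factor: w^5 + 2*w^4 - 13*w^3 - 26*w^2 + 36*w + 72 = (w + 2)*(w^4 - 13*w^2 + 36) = (w - 3)*(w + 2)*(w^3 + 3*w^2 - 4*w - 12) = (w - 3)*(w - 2)*(w + 2)*(w^2 + 5*w + 6) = (w - 3)*(w - 2)*(w + 2)^2*(w + 3)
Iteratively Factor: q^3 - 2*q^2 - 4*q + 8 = (q + 2)*(q^2 - 4*q + 4) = (q - 2)*(q + 2)*(q - 2)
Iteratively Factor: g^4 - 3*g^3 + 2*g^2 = (g - 1)*(g^3 - 2*g^2) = g*(g - 1)*(g^2 - 2*g) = g^2*(g - 1)*(g - 2)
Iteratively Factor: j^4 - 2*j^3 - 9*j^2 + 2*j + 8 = (j + 2)*(j^3 - 4*j^2 - j + 4) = (j - 1)*(j + 2)*(j^2 - 3*j - 4) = (j - 1)*(j + 1)*(j + 2)*(j - 4)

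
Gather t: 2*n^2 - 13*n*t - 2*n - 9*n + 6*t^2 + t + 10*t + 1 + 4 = 2*n^2 - 11*n + 6*t^2 + t*(11 - 13*n) + 5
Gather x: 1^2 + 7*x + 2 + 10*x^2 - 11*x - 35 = 10*x^2 - 4*x - 32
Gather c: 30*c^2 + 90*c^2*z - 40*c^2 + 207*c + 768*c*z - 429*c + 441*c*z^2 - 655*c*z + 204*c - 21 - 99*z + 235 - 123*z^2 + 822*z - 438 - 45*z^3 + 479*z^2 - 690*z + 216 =c^2*(90*z - 10) + c*(441*z^2 + 113*z - 18) - 45*z^3 + 356*z^2 + 33*z - 8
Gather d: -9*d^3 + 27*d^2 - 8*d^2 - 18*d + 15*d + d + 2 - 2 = -9*d^3 + 19*d^2 - 2*d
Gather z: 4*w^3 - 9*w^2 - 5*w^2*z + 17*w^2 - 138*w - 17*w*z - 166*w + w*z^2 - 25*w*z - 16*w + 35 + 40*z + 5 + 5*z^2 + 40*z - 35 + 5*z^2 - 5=4*w^3 + 8*w^2 - 320*w + z^2*(w + 10) + z*(-5*w^2 - 42*w + 80)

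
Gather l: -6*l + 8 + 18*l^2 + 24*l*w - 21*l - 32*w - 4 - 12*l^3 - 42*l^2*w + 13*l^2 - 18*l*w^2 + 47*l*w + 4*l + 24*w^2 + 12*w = -12*l^3 + l^2*(31 - 42*w) + l*(-18*w^2 + 71*w - 23) + 24*w^2 - 20*w + 4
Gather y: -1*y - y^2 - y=-y^2 - 2*y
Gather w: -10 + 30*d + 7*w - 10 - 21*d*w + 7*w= 30*d + w*(14 - 21*d) - 20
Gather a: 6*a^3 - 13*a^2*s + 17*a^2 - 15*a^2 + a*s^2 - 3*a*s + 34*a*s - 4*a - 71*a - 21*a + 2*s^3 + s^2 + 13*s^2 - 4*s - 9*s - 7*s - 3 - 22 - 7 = 6*a^3 + a^2*(2 - 13*s) + a*(s^2 + 31*s - 96) + 2*s^3 + 14*s^2 - 20*s - 32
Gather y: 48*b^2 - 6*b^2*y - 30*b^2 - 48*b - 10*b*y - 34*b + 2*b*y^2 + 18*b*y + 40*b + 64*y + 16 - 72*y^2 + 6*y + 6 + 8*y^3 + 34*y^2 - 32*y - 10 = 18*b^2 - 42*b + 8*y^3 + y^2*(2*b - 38) + y*(-6*b^2 + 8*b + 38) + 12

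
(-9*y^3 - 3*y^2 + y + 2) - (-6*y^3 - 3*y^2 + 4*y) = -3*y^3 - 3*y + 2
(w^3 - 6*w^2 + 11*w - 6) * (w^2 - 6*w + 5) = w^5 - 12*w^4 + 52*w^3 - 102*w^2 + 91*w - 30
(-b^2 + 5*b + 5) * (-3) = 3*b^2 - 15*b - 15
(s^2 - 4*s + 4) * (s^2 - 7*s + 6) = s^4 - 11*s^3 + 38*s^2 - 52*s + 24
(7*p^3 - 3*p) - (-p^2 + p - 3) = 7*p^3 + p^2 - 4*p + 3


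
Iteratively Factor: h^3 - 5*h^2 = (h)*(h^2 - 5*h) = h^2*(h - 5)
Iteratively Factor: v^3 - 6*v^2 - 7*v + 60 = (v - 4)*(v^2 - 2*v - 15) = (v - 4)*(v + 3)*(v - 5)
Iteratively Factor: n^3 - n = (n + 1)*(n^2 - n) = (n - 1)*(n + 1)*(n)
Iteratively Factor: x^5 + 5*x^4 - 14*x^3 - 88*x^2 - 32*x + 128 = (x - 1)*(x^4 + 6*x^3 - 8*x^2 - 96*x - 128) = (x - 1)*(x + 2)*(x^3 + 4*x^2 - 16*x - 64) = (x - 4)*(x - 1)*(x + 2)*(x^2 + 8*x + 16) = (x - 4)*(x - 1)*(x + 2)*(x + 4)*(x + 4)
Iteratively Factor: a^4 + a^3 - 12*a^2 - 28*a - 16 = (a + 2)*(a^3 - a^2 - 10*a - 8) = (a + 1)*(a + 2)*(a^2 - 2*a - 8) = (a - 4)*(a + 1)*(a + 2)*(a + 2)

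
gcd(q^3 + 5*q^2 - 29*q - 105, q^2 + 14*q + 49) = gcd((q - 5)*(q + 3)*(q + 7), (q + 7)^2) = q + 7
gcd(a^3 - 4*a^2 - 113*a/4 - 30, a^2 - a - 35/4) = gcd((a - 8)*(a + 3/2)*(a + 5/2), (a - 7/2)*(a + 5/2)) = a + 5/2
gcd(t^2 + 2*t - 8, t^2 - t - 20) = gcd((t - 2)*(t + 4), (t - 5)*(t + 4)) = t + 4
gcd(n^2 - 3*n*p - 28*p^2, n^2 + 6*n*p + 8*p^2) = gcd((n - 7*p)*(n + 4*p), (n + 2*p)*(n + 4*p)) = n + 4*p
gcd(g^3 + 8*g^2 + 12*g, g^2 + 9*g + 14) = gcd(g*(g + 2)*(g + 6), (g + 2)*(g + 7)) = g + 2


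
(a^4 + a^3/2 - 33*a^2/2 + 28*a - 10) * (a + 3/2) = a^5 + 2*a^4 - 63*a^3/4 + 13*a^2/4 + 32*a - 15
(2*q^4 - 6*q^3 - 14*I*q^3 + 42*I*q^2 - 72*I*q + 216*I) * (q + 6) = 2*q^5 + 6*q^4 - 14*I*q^4 - 36*q^3 - 42*I*q^3 + 180*I*q^2 - 216*I*q + 1296*I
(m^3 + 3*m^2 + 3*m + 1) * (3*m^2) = 3*m^5 + 9*m^4 + 9*m^3 + 3*m^2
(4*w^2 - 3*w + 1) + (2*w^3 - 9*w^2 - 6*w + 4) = 2*w^3 - 5*w^2 - 9*w + 5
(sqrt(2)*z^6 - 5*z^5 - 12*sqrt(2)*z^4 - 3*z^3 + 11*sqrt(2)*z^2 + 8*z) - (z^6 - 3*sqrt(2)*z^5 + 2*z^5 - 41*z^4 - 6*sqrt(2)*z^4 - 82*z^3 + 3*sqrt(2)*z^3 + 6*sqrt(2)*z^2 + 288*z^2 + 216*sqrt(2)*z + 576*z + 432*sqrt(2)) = -z^6 + sqrt(2)*z^6 - 7*z^5 + 3*sqrt(2)*z^5 - 6*sqrt(2)*z^4 + 41*z^4 - 3*sqrt(2)*z^3 + 79*z^3 - 288*z^2 + 5*sqrt(2)*z^2 - 568*z - 216*sqrt(2)*z - 432*sqrt(2)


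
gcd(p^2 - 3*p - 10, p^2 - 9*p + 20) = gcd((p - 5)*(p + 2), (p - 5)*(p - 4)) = p - 5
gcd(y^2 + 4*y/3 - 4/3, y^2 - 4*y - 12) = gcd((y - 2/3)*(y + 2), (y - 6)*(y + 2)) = y + 2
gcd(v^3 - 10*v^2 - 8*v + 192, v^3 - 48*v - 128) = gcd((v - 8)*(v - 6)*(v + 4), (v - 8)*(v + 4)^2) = v^2 - 4*v - 32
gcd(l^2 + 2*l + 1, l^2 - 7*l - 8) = l + 1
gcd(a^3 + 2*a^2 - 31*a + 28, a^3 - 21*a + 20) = a^2 - 5*a + 4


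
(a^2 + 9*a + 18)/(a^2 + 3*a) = (a + 6)/a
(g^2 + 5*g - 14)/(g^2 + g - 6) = (g + 7)/(g + 3)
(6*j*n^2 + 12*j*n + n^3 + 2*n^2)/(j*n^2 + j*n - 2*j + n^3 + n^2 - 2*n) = n*(6*j + n)/(j*n - j + n^2 - n)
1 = 1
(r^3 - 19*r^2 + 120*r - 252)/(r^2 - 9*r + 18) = (r^2 - 13*r + 42)/(r - 3)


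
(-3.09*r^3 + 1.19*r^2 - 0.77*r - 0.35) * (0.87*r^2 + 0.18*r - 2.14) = -2.6883*r^5 + 0.4791*r^4 + 6.1569*r^3 - 2.9897*r^2 + 1.5848*r + 0.749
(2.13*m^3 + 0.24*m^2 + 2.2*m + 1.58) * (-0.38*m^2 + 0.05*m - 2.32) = -0.8094*m^5 + 0.0153*m^4 - 5.7656*m^3 - 1.0472*m^2 - 5.025*m - 3.6656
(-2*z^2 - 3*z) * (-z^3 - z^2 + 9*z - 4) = 2*z^5 + 5*z^4 - 15*z^3 - 19*z^2 + 12*z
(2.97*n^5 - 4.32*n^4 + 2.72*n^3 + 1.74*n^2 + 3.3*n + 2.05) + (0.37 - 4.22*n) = 2.97*n^5 - 4.32*n^4 + 2.72*n^3 + 1.74*n^2 - 0.92*n + 2.42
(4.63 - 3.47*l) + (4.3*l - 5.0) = 0.83*l - 0.37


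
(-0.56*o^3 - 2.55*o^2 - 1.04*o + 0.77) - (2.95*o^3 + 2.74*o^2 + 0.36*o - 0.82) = -3.51*o^3 - 5.29*o^2 - 1.4*o + 1.59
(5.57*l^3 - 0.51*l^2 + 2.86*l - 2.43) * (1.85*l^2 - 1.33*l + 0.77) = 10.3045*l^5 - 8.3516*l^4 + 10.2582*l^3 - 8.692*l^2 + 5.4341*l - 1.8711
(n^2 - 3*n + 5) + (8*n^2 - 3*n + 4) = 9*n^2 - 6*n + 9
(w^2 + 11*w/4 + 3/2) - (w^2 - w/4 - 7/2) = 3*w + 5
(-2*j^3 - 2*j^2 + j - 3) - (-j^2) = -2*j^3 - j^2 + j - 3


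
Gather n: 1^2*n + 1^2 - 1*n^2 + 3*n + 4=-n^2 + 4*n + 5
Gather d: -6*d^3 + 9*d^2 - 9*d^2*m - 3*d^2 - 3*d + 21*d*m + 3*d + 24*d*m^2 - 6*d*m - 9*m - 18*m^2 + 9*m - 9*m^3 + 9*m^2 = -6*d^3 + d^2*(6 - 9*m) + d*(24*m^2 + 15*m) - 9*m^3 - 9*m^2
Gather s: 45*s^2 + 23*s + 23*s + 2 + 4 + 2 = 45*s^2 + 46*s + 8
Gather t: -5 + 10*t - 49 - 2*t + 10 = 8*t - 44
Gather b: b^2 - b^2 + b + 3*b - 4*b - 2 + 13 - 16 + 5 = 0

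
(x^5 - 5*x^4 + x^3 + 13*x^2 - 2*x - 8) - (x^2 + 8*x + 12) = x^5 - 5*x^4 + x^3 + 12*x^2 - 10*x - 20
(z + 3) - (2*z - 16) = 19 - z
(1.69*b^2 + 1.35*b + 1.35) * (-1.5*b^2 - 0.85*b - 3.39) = -2.535*b^4 - 3.4615*b^3 - 8.9016*b^2 - 5.724*b - 4.5765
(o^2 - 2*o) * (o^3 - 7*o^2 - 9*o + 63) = o^5 - 9*o^4 + 5*o^3 + 81*o^2 - 126*o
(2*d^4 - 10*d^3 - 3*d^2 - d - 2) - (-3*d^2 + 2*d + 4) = 2*d^4 - 10*d^3 - 3*d - 6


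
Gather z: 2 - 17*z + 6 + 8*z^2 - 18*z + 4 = 8*z^2 - 35*z + 12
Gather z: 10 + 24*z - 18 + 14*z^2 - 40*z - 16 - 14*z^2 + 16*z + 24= 0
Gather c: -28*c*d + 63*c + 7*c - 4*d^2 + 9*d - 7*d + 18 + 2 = c*(70 - 28*d) - 4*d^2 + 2*d + 20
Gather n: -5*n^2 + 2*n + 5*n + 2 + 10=-5*n^2 + 7*n + 12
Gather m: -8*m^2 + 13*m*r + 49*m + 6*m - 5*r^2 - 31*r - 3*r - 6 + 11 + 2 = -8*m^2 + m*(13*r + 55) - 5*r^2 - 34*r + 7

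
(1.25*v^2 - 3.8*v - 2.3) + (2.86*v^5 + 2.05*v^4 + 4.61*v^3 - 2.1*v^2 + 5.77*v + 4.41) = 2.86*v^5 + 2.05*v^4 + 4.61*v^3 - 0.85*v^2 + 1.97*v + 2.11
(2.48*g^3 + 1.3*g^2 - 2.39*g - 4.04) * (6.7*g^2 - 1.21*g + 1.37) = 16.616*g^5 + 5.7092*g^4 - 14.1884*g^3 - 22.3951*g^2 + 1.6141*g - 5.5348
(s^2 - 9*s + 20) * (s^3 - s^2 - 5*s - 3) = s^5 - 10*s^4 + 24*s^3 + 22*s^2 - 73*s - 60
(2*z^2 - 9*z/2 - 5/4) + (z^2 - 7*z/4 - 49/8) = 3*z^2 - 25*z/4 - 59/8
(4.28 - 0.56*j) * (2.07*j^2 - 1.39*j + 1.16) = -1.1592*j^3 + 9.638*j^2 - 6.5988*j + 4.9648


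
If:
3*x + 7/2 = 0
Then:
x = -7/6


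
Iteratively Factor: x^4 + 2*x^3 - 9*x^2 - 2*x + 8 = (x - 2)*(x^3 + 4*x^2 - x - 4) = (x - 2)*(x + 4)*(x^2 - 1) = (x - 2)*(x + 1)*(x + 4)*(x - 1)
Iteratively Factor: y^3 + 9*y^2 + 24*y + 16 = (y + 4)*(y^2 + 5*y + 4) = (y + 4)^2*(y + 1)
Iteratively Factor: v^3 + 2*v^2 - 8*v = (v)*(v^2 + 2*v - 8) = v*(v + 4)*(v - 2)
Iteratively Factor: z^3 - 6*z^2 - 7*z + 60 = (z - 5)*(z^2 - z - 12) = (z - 5)*(z - 4)*(z + 3)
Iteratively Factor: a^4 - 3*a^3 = (a)*(a^3 - 3*a^2) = a^2*(a^2 - 3*a) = a^2*(a - 3)*(a)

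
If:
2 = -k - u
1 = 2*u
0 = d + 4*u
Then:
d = -2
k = -5/2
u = 1/2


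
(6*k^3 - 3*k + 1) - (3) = 6*k^3 - 3*k - 2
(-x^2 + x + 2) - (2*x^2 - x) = -3*x^2 + 2*x + 2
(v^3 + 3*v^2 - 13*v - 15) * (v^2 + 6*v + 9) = v^5 + 9*v^4 + 14*v^3 - 66*v^2 - 207*v - 135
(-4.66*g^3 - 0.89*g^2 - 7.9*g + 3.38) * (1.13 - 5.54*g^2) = 25.8164*g^5 + 4.9306*g^4 + 38.5002*g^3 - 19.7309*g^2 - 8.927*g + 3.8194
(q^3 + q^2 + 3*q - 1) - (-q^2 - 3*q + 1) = q^3 + 2*q^2 + 6*q - 2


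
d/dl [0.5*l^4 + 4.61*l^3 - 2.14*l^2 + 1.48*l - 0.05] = 2.0*l^3 + 13.83*l^2 - 4.28*l + 1.48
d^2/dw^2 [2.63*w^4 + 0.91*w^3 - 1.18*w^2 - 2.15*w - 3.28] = 31.56*w^2 + 5.46*w - 2.36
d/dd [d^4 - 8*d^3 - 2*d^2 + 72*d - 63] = 4*d^3 - 24*d^2 - 4*d + 72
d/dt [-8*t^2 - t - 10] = -16*t - 1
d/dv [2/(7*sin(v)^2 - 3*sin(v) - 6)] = 2*(3 - 14*sin(v))*cos(v)/(-7*sin(v)^2 + 3*sin(v) + 6)^2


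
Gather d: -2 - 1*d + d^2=d^2 - d - 2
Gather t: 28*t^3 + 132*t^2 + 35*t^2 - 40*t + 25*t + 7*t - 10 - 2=28*t^3 + 167*t^2 - 8*t - 12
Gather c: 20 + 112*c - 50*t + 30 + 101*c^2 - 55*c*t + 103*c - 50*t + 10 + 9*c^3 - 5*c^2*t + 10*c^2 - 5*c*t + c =9*c^3 + c^2*(111 - 5*t) + c*(216 - 60*t) - 100*t + 60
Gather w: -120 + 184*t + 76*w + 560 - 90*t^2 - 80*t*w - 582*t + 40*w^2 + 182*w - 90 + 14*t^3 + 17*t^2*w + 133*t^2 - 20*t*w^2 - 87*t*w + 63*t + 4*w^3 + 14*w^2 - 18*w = 14*t^3 + 43*t^2 - 335*t + 4*w^3 + w^2*(54 - 20*t) + w*(17*t^2 - 167*t + 240) + 350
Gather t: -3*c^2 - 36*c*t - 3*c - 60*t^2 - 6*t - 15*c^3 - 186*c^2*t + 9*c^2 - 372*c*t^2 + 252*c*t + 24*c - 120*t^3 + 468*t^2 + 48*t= -15*c^3 + 6*c^2 + 21*c - 120*t^3 + t^2*(408 - 372*c) + t*(-186*c^2 + 216*c + 42)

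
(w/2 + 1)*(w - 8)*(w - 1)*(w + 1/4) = w^4/2 - 27*w^3/8 - 47*w^2/8 + 27*w/4 + 2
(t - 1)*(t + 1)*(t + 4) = t^3 + 4*t^2 - t - 4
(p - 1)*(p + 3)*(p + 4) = p^3 + 6*p^2 + 5*p - 12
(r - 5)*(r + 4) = r^2 - r - 20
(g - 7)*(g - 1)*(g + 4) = g^3 - 4*g^2 - 25*g + 28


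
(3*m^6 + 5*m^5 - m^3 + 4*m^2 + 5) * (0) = 0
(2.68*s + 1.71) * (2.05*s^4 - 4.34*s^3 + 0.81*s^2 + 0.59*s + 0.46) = 5.494*s^5 - 8.1257*s^4 - 5.2506*s^3 + 2.9663*s^2 + 2.2417*s + 0.7866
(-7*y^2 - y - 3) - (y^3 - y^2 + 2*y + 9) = -y^3 - 6*y^2 - 3*y - 12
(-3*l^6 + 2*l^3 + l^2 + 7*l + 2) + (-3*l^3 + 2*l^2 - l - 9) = -3*l^6 - l^3 + 3*l^2 + 6*l - 7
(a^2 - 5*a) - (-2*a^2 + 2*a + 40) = 3*a^2 - 7*a - 40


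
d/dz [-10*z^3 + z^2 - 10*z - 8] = -30*z^2 + 2*z - 10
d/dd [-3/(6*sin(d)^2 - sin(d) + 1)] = 3*(12*sin(d) - 1)*cos(d)/(6*sin(d)^2 - sin(d) + 1)^2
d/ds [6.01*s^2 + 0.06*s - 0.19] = 12.02*s + 0.06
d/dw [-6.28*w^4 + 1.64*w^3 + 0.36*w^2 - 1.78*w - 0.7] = -25.12*w^3 + 4.92*w^2 + 0.72*w - 1.78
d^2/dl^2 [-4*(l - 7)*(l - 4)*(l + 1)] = 80 - 24*l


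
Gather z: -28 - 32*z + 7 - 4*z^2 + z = -4*z^2 - 31*z - 21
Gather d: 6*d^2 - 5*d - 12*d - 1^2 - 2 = 6*d^2 - 17*d - 3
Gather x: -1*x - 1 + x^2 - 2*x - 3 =x^2 - 3*x - 4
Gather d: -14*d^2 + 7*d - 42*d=-14*d^2 - 35*d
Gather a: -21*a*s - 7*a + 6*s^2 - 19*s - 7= a*(-21*s - 7) + 6*s^2 - 19*s - 7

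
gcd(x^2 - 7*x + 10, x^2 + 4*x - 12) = x - 2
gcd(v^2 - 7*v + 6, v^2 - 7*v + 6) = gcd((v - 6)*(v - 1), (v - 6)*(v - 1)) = v^2 - 7*v + 6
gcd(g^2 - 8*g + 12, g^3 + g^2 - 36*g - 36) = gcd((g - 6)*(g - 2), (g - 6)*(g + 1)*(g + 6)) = g - 6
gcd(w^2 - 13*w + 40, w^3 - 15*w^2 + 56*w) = w - 8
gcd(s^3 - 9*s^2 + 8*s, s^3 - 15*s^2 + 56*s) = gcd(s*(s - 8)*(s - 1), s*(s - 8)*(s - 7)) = s^2 - 8*s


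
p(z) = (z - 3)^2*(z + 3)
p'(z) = (z - 3)^2 + (z + 3)*(2*z - 6)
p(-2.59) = 12.81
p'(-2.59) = 26.66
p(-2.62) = 12.00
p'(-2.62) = 27.31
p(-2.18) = 22.00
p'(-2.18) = 18.34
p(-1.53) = 30.17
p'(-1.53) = 7.20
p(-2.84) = 5.46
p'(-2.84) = 32.24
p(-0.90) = 31.94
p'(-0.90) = -1.17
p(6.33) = 103.46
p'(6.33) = 73.23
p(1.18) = 13.85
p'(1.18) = -11.90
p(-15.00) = -3888.00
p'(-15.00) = 756.00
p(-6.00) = -243.00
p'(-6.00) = 135.00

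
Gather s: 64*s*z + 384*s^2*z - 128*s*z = 384*s^2*z - 64*s*z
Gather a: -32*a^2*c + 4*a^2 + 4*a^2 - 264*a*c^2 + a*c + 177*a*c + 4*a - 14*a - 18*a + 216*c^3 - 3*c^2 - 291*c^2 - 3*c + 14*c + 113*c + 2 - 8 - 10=a^2*(8 - 32*c) + a*(-264*c^2 + 178*c - 28) + 216*c^3 - 294*c^2 + 124*c - 16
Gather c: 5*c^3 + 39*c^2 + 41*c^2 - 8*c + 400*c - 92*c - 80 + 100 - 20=5*c^3 + 80*c^2 + 300*c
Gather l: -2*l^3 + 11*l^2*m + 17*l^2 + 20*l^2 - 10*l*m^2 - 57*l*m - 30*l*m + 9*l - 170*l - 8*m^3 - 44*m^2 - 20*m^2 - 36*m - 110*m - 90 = -2*l^3 + l^2*(11*m + 37) + l*(-10*m^2 - 87*m - 161) - 8*m^3 - 64*m^2 - 146*m - 90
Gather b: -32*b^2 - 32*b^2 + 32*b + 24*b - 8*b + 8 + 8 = -64*b^2 + 48*b + 16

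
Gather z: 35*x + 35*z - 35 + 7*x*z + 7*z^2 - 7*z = 35*x + 7*z^2 + z*(7*x + 28) - 35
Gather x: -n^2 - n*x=-n^2 - n*x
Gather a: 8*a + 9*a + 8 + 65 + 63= 17*a + 136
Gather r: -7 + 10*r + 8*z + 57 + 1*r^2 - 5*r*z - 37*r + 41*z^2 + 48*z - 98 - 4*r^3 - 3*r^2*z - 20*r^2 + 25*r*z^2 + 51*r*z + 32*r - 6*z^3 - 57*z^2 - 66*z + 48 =-4*r^3 + r^2*(-3*z - 19) + r*(25*z^2 + 46*z + 5) - 6*z^3 - 16*z^2 - 10*z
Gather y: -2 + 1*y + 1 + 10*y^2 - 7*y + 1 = 10*y^2 - 6*y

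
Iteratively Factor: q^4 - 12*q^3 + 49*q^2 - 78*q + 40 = (q - 2)*(q^3 - 10*q^2 + 29*q - 20) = (q - 2)*(q - 1)*(q^2 - 9*q + 20) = (q - 4)*(q - 2)*(q - 1)*(q - 5)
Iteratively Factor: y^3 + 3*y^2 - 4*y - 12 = (y + 3)*(y^2 - 4) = (y + 2)*(y + 3)*(y - 2)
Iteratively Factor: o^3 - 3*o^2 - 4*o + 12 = (o + 2)*(o^2 - 5*o + 6) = (o - 3)*(o + 2)*(o - 2)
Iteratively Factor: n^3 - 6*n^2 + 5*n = (n - 5)*(n^2 - n) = (n - 5)*(n - 1)*(n)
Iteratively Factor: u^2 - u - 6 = (u - 3)*(u + 2)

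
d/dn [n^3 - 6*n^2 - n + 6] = 3*n^2 - 12*n - 1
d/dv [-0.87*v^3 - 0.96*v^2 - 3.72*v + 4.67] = -2.61*v^2 - 1.92*v - 3.72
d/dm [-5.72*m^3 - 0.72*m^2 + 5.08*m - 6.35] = -17.16*m^2 - 1.44*m + 5.08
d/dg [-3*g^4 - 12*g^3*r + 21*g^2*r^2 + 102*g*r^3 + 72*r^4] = -12*g^3 - 36*g^2*r + 42*g*r^2 + 102*r^3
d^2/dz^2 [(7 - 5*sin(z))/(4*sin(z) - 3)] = 13*(-4*sin(z)^2 - 3*sin(z) + 8)/(4*sin(z) - 3)^3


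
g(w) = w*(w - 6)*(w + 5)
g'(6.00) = 66.00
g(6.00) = 0.00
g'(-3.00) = 3.00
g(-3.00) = 54.00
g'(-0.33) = -29.01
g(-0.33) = 9.76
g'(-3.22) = 7.55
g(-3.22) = 52.85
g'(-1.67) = -18.29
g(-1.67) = 42.65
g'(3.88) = 7.40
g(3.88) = -73.04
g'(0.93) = -29.27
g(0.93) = -27.96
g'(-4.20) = 31.32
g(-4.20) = 34.27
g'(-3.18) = 6.70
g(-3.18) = 53.13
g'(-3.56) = 15.14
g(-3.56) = 49.01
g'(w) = w*(w - 6) + w*(w + 5) + (w - 6)*(w + 5)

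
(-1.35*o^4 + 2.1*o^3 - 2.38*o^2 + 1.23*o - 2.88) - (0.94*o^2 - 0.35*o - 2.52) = -1.35*o^4 + 2.1*o^3 - 3.32*o^2 + 1.58*o - 0.36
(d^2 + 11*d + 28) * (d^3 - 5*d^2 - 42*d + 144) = d^5 + 6*d^4 - 69*d^3 - 458*d^2 + 408*d + 4032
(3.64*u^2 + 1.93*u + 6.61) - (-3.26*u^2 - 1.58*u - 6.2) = 6.9*u^2 + 3.51*u + 12.81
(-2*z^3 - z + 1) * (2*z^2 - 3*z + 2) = -4*z^5 + 6*z^4 - 6*z^3 + 5*z^2 - 5*z + 2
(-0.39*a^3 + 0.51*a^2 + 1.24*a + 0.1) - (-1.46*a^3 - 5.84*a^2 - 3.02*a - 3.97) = 1.07*a^3 + 6.35*a^2 + 4.26*a + 4.07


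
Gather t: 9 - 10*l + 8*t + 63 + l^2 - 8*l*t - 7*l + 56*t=l^2 - 17*l + t*(64 - 8*l) + 72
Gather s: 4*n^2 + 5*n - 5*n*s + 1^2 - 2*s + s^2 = 4*n^2 + 5*n + s^2 + s*(-5*n - 2) + 1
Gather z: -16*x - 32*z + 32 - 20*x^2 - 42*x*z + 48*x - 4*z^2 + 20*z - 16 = -20*x^2 + 32*x - 4*z^2 + z*(-42*x - 12) + 16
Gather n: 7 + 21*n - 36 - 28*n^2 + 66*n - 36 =-28*n^2 + 87*n - 65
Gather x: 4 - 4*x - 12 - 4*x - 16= -8*x - 24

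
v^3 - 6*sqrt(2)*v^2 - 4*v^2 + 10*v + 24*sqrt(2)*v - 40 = (v - 4)*(v - 5*sqrt(2))*(v - sqrt(2))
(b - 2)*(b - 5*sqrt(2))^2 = b^3 - 10*sqrt(2)*b^2 - 2*b^2 + 20*sqrt(2)*b + 50*b - 100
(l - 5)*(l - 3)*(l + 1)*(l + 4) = l^4 - 3*l^3 - 21*l^2 + 43*l + 60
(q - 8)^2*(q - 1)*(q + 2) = q^4 - 15*q^3 + 46*q^2 + 96*q - 128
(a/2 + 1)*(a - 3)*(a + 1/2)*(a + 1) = a^4/2 + a^3/4 - 7*a^2/2 - 19*a/4 - 3/2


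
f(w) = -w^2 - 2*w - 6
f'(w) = -2*w - 2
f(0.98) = -8.92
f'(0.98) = -3.96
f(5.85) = -51.92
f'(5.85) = -13.70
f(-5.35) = -23.92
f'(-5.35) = 8.70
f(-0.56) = -5.19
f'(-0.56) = -0.88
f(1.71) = -12.34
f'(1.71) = -5.42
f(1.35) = -10.52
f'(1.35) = -4.70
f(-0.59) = -5.17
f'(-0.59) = -0.82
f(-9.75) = -81.56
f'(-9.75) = 17.50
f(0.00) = -6.00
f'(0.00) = -2.00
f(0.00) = -6.00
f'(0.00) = -2.00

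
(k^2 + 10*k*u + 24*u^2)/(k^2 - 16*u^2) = (-k - 6*u)/(-k + 4*u)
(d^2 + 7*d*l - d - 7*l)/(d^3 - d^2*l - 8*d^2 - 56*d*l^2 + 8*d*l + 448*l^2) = (d - 1)/(d^2 - 8*d*l - 8*d + 64*l)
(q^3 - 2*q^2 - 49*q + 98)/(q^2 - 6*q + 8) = (q^2 - 49)/(q - 4)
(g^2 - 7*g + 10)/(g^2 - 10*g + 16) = (g - 5)/(g - 8)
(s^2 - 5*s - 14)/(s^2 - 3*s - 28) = (s + 2)/(s + 4)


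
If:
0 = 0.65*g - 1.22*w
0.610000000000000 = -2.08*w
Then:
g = -0.55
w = -0.29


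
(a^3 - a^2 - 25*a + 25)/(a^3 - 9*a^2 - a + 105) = (a^2 + 4*a - 5)/(a^2 - 4*a - 21)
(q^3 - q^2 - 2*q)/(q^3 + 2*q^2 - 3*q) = (q^2 - q - 2)/(q^2 + 2*q - 3)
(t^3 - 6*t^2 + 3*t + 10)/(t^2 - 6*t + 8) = (t^2 - 4*t - 5)/(t - 4)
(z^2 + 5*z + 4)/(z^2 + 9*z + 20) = (z + 1)/(z + 5)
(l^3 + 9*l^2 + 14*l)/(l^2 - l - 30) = l*(l^2 + 9*l + 14)/(l^2 - l - 30)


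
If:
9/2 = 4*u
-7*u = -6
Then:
No Solution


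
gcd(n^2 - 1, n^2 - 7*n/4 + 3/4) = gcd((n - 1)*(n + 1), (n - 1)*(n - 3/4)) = n - 1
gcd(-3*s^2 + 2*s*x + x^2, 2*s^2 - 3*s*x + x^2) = -s + x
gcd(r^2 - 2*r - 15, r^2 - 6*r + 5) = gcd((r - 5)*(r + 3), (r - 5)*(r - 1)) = r - 5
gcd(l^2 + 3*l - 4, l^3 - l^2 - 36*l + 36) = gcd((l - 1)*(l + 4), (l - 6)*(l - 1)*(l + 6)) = l - 1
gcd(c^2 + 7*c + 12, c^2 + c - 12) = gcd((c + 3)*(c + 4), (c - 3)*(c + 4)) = c + 4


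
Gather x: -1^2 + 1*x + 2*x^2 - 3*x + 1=2*x^2 - 2*x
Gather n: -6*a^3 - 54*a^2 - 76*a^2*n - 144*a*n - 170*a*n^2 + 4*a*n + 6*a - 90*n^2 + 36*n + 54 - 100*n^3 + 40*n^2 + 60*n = -6*a^3 - 54*a^2 + 6*a - 100*n^3 + n^2*(-170*a - 50) + n*(-76*a^2 - 140*a + 96) + 54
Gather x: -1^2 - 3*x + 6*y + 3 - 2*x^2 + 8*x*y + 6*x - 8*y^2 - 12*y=-2*x^2 + x*(8*y + 3) - 8*y^2 - 6*y + 2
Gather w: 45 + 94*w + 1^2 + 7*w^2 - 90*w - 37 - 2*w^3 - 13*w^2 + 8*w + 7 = -2*w^3 - 6*w^2 + 12*w + 16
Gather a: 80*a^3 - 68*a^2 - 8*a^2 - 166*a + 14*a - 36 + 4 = 80*a^3 - 76*a^2 - 152*a - 32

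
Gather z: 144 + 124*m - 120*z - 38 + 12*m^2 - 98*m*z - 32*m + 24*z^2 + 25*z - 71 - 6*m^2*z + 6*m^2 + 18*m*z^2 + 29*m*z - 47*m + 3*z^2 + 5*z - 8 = 18*m^2 + 45*m + z^2*(18*m + 27) + z*(-6*m^2 - 69*m - 90) + 27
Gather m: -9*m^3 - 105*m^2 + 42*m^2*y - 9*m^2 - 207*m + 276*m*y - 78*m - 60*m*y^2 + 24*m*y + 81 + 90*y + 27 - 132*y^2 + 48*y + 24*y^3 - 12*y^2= -9*m^3 + m^2*(42*y - 114) + m*(-60*y^2 + 300*y - 285) + 24*y^3 - 144*y^2 + 138*y + 108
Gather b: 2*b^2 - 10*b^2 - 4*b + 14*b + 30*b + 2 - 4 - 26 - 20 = -8*b^2 + 40*b - 48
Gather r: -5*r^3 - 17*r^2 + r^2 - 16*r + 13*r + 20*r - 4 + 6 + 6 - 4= -5*r^3 - 16*r^2 + 17*r + 4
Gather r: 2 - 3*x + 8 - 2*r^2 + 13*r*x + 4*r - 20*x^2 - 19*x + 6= -2*r^2 + r*(13*x + 4) - 20*x^2 - 22*x + 16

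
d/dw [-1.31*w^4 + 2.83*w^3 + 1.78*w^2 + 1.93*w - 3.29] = -5.24*w^3 + 8.49*w^2 + 3.56*w + 1.93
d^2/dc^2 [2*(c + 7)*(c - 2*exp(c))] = -4*c*exp(c) - 36*exp(c) + 4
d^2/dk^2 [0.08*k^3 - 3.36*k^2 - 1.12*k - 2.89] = 0.48*k - 6.72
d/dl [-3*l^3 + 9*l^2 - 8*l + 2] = -9*l^2 + 18*l - 8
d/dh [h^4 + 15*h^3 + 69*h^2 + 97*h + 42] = 4*h^3 + 45*h^2 + 138*h + 97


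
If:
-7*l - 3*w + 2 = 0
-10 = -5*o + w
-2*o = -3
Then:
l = 19/14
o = 3/2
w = -5/2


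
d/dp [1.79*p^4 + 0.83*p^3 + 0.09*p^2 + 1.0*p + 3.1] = 7.16*p^3 + 2.49*p^2 + 0.18*p + 1.0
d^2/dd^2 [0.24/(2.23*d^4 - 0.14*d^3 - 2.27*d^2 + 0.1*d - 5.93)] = ((-6.4224*d^2 + 0.2016*d + 1.0896)*(-2.23*d^4 + 0.14*d^3 + 2.27*d^2 - 0.1*d + 5.93) - 0.24*(8.92*d^3 - 0.42*d^2 - 4.54*d + 0.1)*(17.84*d^3 - 0.84*d^2 - 9.08*d + 0.2))/(-2.23*d^4 + 0.14*d^3 + 2.27*d^2 - 0.1*d + 5.93)^3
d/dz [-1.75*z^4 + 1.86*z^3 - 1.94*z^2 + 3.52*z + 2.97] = -7.0*z^3 + 5.58*z^2 - 3.88*z + 3.52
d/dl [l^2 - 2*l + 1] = 2*l - 2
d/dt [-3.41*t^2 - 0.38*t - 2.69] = -6.82*t - 0.38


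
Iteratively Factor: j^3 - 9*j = (j - 3)*(j^2 + 3*j) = (j - 3)*(j + 3)*(j)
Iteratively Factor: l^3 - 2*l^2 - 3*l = (l)*(l^2 - 2*l - 3) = l*(l - 3)*(l + 1)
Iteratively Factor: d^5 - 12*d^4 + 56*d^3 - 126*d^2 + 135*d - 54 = (d - 1)*(d^4 - 11*d^3 + 45*d^2 - 81*d + 54) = (d - 3)*(d - 1)*(d^3 - 8*d^2 + 21*d - 18) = (d - 3)*(d - 2)*(d - 1)*(d^2 - 6*d + 9) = (d - 3)^2*(d - 2)*(d - 1)*(d - 3)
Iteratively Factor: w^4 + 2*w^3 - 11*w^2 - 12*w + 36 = (w - 2)*(w^3 + 4*w^2 - 3*w - 18) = (w - 2)^2*(w^2 + 6*w + 9) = (w - 2)^2*(w + 3)*(w + 3)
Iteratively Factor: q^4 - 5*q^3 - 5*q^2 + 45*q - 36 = (q + 3)*(q^3 - 8*q^2 + 19*q - 12) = (q - 3)*(q + 3)*(q^2 - 5*q + 4) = (q - 3)*(q - 1)*(q + 3)*(q - 4)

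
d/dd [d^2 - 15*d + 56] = 2*d - 15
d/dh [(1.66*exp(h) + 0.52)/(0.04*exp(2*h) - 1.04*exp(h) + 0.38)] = (-0.0664*exp(2*h) - 0.0416000000000001*exp(h) + 1.1716)*exp(h)/(0.0016*exp(4*h) - 0.0832*exp(3*h) + 1.112*exp(2*h) - 0.7904*exp(h) + 0.1444)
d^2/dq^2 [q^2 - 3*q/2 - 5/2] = 2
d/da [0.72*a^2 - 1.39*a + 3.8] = 1.44*a - 1.39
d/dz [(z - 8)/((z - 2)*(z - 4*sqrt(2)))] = ((8 - z)*(z - 2) + (8 - z)*(z - 4*sqrt(2)) + (z - 2)*(z - 4*sqrt(2)))/((z - 2)^2*(z - 4*sqrt(2))^2)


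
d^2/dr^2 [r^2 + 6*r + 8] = 2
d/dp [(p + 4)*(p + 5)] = 2*p + 9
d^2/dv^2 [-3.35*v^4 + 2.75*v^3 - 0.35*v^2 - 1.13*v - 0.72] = -40.2*v^2 + 16.5*v - 0.7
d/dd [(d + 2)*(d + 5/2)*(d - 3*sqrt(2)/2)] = 3*d^2 - 3*sqrt(2)*d + 9*d - 27*sqrt(2)/4 + 5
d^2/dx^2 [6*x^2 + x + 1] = 12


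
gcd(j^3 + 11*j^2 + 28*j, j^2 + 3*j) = j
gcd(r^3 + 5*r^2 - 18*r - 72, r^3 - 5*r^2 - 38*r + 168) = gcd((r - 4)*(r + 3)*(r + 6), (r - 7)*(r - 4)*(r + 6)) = r^2 + 2*r - 24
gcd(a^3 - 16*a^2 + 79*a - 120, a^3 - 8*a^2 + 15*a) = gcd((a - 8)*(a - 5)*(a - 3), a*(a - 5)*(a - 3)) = a^2 - 8*a + 15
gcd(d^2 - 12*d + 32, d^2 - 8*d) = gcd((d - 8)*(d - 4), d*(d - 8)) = d - 8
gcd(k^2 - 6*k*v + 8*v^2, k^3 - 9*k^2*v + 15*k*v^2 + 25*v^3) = 1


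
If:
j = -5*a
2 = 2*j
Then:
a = -1/5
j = 1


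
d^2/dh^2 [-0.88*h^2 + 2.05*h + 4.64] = -1.76000000000000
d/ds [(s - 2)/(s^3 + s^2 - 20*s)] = (s*(s^2 + s - 20) - (s - 2)*(3*s^2 + 2*s - 20))/(s^2*(s^2 + s - 20)^2)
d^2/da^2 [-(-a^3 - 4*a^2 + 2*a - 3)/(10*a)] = (a^3 + 3)/(5*a^3)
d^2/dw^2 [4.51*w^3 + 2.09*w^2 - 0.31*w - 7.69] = 27.06*w + 4.18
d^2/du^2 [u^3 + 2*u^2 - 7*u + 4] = 6*u + 4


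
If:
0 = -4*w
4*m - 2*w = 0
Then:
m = 0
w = 0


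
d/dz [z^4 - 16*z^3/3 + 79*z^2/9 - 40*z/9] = 4*z^3 - 16*z^2 + 158*z/9 - 40/9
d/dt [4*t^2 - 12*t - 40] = 8*t - 12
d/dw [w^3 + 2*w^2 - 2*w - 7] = 3*w^2 + 4*w - 2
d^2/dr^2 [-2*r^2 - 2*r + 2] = -4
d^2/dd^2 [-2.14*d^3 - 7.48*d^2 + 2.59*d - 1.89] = -12.84*d - 14.96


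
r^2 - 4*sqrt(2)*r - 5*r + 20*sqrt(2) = (r - 5)*(r - 4*sqrt(2))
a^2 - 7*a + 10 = (a - 5)*(a - 2)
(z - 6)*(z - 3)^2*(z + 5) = z^4 - 7*z^3 - 15*z^2 + 171*z - 270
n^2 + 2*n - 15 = (n - 3)*(n + 5)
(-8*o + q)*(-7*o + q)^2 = -392*o^3 + 161*o^2*q - 22*o*q^2 + q^3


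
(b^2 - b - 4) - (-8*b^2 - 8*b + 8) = 9*b^2 + 7*b - 12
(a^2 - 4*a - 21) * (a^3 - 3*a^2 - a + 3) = a^5 - 7*a^4 - 10*a^3 + 70*a^2 + 9*a - 63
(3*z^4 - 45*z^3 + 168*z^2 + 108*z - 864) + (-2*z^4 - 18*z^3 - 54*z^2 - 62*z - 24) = z^4 - 63*z^3 + 114*z^2 + 46*z - 888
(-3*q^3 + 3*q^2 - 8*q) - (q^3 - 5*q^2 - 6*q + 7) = -4*q^3 + 8*q^2 - 2*q - 7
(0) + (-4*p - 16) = -4*p - 16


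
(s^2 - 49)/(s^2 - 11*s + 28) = (s + 7)/(s - 4)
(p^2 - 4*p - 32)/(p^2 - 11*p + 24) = (p + 4)/(p - 3)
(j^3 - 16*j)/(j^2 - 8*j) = (j^2 - 16)/(j - 8)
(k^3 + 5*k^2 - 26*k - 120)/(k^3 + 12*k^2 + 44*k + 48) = (k - 5)/(k + 2)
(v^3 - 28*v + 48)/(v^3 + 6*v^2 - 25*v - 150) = (v^2 - 6*v + 8)/(v^2 - 25)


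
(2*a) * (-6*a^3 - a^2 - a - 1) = -12*a^4 - 2*a^3 - 2*a^2 - 2*a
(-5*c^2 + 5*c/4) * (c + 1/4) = -5*c^3 + 5*c/16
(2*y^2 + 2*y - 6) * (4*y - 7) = 8*y^3 - 6*y^2 - 38*y + 42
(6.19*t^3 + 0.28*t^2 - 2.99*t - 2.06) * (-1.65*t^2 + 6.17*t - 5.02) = -10.2135*t^5 + 37.7303*t^4 - 24.4127*t^3 - 16.4549*t^2 + 2.2996*t + 10.3412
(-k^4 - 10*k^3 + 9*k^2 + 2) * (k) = -k^5 - 10*k^4 + 9*k^3 + 2*k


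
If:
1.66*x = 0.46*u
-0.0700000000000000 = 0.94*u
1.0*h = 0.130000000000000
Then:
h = 0.13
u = -0.07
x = -0.02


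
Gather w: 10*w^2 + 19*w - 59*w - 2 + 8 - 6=10*w^2 - 40*w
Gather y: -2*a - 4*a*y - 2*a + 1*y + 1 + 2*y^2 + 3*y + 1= -4*a + 2*y^2 + y*(4 - 4*a) + 2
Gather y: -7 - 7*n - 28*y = -7*n - 28*y - 7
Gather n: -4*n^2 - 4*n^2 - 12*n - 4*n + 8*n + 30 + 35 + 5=-8*n^2 - 8*n + 70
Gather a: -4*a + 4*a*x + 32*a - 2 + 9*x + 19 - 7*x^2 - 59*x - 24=a*(4*x + 28) - 7*x^2 - 50*x - 7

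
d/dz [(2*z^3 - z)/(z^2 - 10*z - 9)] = (2*z^4 - 40*z^3 - 53*z^2 + 9)/(z^4 - 20*z^3 + 82*z^2 + 180*z + 81)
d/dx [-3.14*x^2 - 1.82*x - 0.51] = -6.28*x - 1.82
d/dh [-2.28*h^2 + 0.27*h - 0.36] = 0.27 - 4.56*h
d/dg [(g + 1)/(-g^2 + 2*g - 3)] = (-g^2 + 2*g + 2*(g - 1)*(g + 1) - 3)/(g^2 - 2*g + 3)^2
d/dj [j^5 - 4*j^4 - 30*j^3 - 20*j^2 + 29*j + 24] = 5*j^4 - 16*j^3 - 90*j^2 - 40*j + 29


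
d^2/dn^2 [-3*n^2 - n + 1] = -6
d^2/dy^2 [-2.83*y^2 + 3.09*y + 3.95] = -5.66000000000000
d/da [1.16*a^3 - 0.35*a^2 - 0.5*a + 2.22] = 3.48*a^2 - 0.7*a - 0.5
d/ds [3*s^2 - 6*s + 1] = 6*s - 6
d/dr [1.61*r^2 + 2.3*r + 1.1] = 3.22*r + 2.3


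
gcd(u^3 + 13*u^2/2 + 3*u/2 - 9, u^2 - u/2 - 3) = u + 3/2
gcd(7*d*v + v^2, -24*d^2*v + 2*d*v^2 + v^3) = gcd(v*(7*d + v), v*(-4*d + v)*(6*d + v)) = v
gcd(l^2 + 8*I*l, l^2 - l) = l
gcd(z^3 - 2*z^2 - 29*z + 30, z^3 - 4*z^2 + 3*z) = z - 1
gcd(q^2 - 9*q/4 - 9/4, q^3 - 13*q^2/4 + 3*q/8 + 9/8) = q - 3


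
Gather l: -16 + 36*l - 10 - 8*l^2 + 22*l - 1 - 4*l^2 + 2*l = -12*l^2 + 60*l - 27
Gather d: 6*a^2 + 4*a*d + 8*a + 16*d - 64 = 6*a^2 + 8*a + d*(4*a + 16) - 64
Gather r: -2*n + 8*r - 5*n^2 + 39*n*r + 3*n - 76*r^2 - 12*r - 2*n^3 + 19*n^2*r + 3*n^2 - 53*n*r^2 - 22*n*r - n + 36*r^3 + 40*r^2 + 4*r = -2*n^3 - 2*n^2 + 36*r^3 + r^2*(-53*n - 36) + r*(19*n^2 + 17*n)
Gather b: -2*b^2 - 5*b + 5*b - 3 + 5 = 2 - 2*b^2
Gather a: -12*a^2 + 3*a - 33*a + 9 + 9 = -12*a^2 - 30*a + 18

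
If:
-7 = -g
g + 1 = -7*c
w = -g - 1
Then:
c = -8/7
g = 7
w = -8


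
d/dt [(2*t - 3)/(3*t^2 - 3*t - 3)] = (2*t^2 - 2*t - (2*t - 3)*(2*t - 1) - 2)/(3*(-t^2 + t + 1)^2)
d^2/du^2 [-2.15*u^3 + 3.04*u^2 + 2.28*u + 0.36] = 6.08 - 12.9*u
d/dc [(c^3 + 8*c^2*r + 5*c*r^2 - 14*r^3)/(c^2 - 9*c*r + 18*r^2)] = (c^4 - 18*c^3*r - 23*c^2*r^2 + 316*c*r^3 - 36*r^4)/(c^4 - 18*c^3*r + 117*c^2*r^2 - 324*c*r^3 + 324*r^4)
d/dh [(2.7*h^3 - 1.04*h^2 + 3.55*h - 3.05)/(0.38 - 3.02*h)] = (-16.308*h^3 + 6.2188*h^2 - 0.7904*h - 7.862)/(9.1204*h^2 - 2.2952*h + 0.1444)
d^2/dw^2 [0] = 0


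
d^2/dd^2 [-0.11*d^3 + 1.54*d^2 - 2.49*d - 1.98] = 3.08 - 0.66*d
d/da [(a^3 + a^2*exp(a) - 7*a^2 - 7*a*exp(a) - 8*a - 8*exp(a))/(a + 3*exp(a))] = (-2*a^3*exp(a) + 2*a^3 + 24*a^2*exp(a) - 7*a^2 + 6*a*exp(2*a) - 26*a*exp(a) - 21*exp(2*a) - 16*exp(a))/(a^2 + 6*a*exp(a) + 9*exp(2*a))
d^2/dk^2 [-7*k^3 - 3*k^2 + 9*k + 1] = -42*k - 6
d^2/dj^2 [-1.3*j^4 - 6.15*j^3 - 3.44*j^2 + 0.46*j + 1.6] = -15.6*j^2 - 36.9*j - 6.88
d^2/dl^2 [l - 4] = 0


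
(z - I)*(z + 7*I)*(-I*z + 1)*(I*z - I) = z^4 - z^3 + 7*I*z^3 + z^2 - 7*I*z^2 - z + 7*I*z - 7*I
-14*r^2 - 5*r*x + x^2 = (-7*r + x)*(2*r + x)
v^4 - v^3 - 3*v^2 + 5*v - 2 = (v - 1)^3*(v + 2)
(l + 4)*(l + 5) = l^2 + 9*l + 20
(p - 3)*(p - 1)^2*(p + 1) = p^4 - 4*p^3 + 2*p^2 + 4*p - 3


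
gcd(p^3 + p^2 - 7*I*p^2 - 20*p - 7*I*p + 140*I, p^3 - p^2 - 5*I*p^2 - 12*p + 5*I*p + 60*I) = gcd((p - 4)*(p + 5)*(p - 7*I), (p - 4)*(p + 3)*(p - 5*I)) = p - 4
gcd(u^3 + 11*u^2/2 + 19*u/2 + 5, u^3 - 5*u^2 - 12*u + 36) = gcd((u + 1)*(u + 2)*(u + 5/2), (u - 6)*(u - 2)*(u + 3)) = 1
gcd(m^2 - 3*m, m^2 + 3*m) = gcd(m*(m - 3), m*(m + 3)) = m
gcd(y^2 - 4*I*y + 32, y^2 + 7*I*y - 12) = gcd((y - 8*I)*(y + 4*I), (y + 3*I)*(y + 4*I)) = y + 4*I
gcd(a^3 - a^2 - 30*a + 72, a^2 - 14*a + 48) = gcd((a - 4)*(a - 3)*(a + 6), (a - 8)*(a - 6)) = 1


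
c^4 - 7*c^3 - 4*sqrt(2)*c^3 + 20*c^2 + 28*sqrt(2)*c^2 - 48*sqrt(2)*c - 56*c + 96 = (c - 4)*(c - 3)*(c - 2*sqrt(2))^2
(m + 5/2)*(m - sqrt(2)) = m^2 - sqrt(2)*m + 5*m/2 - 5*sqrt(2)/2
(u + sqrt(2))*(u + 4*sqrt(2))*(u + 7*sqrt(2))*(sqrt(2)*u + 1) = sqrt(2)*u^4 + 25*u^3 + 90*sqrt(2)*u^2 + 190*u + 56*sqrt(2)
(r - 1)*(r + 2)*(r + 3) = r^3 + 4*r^2 + r - 6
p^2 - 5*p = p*(p - 5)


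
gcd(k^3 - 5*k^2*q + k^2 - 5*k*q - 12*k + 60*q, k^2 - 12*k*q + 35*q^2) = -k + 5*q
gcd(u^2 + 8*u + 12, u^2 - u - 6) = u + 2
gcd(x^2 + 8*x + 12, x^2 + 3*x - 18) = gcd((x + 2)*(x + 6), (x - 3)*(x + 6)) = x + 6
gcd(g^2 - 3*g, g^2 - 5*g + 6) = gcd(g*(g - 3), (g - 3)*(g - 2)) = g - 3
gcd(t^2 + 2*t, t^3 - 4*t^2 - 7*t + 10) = t + 2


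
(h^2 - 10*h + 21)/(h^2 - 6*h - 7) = (h - 3)/(h + 1)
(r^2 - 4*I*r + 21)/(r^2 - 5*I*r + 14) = (r + 3*I)/(r + 2*I)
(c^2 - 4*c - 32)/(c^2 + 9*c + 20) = (c - 8)/(c + 5)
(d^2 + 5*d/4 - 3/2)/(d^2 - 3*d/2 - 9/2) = (-4*d^2 - 5*d + 6)/(2*(-2*d^2 + 3*d + 9))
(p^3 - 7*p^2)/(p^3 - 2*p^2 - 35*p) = p/(p + 5)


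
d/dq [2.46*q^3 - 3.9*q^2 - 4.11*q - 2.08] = 7.38*q^2 - 7.8*q - 4.11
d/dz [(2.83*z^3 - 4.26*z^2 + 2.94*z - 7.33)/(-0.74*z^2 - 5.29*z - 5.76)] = (-2.0942*z^4 - 29.9414*z^3 - 24.1914*z^2 + 38.2268*z - 55.7101)/(0.5476*z^4 + 7.8292*z^3 + 36.5089*z^2 + 60.9408*z + 33.1776)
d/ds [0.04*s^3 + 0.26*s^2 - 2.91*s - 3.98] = 0.12*s^2 + 0.52*s - 2.91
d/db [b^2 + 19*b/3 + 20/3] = 2*b + 19/3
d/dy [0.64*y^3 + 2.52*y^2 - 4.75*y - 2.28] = 1.92*y^2 + 5.04*y - 4.75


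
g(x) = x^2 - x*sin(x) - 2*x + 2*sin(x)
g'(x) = -x*cos(x) + 2*x - sin(x) + 2*cos(x) - 2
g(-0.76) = 0.20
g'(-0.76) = -0.83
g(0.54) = -0.04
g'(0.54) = -0.18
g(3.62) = 6.61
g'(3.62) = 7.14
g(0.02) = -0.00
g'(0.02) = -0.00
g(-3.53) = 21.62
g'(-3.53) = -14.56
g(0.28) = -0.01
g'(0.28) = -0.06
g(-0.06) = 0.00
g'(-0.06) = -0.00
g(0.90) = -0.13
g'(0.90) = -0.30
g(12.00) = 125.37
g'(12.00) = 14.10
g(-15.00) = 243.95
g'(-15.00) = -44.26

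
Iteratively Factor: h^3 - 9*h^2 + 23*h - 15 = (h - 1)*(h^2 - 8*h + 15) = (h - 3)*(h - 1)*(h - 5)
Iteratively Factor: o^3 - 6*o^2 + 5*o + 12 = (o - 4)*(o^2 - 2*o - 3) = (o - 4)*(o - 3)*(o + 1)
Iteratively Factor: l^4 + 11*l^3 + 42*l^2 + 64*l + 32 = (l + 1)*(l^3 + 10*l^2 + 32*l + 32) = (l + 1)*(l + 4)*(l^2 + 6*l + 8) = (l + 1)*(l + 4)^2*(l + 2)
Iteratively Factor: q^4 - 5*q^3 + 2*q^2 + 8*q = (q + 1)*(q^3 - 6*q^2 + 8*q) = (q - 2)*(q + 1)*(q^2 - 4*q) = (q - 4)*(q - 2)*(q + 1)*(q)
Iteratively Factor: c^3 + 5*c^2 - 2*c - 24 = (c + 3)*(c^2 + 2*c - 8) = (c - 2)*(c + 3)*(c + 4)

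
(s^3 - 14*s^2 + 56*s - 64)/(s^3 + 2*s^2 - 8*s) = (s^2 - 12*s + 32)/(s*(s + 4))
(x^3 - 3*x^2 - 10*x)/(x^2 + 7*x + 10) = x*(x - 5)/(x + 5)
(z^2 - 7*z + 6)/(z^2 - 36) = (z - 1)/(z + 6)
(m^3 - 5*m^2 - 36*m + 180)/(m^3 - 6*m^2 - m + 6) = (m^2 + m - 30)/(m^2 - 1)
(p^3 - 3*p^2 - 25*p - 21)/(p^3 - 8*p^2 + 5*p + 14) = (p + 3)/(p - 2)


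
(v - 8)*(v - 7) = v^2 - 15*v + 56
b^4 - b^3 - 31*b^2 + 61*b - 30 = (b - 5)*(b - 1)^2*(b + 6)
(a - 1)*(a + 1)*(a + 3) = a^3 + 3*a^2 - a - 3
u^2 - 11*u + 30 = (u - 6)*(u - 5)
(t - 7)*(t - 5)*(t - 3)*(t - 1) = t^4 - 16*t^3 + 86*t^2 - 176*t + 105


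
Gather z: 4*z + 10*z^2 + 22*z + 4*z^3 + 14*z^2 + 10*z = 4*z^3 + 24*z^2 + 36*z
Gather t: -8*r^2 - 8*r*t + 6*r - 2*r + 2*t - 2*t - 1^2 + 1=-8*r^2 - 8*r*t + 4*r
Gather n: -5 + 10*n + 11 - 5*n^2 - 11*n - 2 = -5*n^2 - n + 4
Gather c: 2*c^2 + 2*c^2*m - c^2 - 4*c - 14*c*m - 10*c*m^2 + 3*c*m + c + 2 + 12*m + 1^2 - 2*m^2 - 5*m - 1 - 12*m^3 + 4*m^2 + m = c^2*(2*m + 1) + c*(-10*m^2 - 11*m - 3) - 12*m^3 + 2*m^2 + 8*m + 2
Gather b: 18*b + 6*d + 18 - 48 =18*b + 6*d - 30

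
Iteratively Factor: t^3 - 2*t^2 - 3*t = (t - 3)*(t^2 + t) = t*(t - 3)*(t + 1)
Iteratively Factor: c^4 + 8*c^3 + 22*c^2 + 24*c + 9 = (c + 1)*(c^3 + 7*c^2 + 15*c + 9) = (c + 1)*(c + 3)*(c^2 + 4*c + 3) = (c + 1)*(c + 3)^2*(c + 1)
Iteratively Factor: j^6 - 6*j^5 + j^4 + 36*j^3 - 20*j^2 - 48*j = (j - 3)*(j^5 - 3*j^4 - 8*j^3 + 12*j^2 + 16*j) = (j - 3)*(j + 2)*(j^4 - 5*j^3 + 2*j^2 + 8*j) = (j - 4)*(j - 3)*(j + 2)*(j^3 - j^2 - 2*j) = (j - 4)*(j - 3)*(j + 1)*(j + 2)*(j^2 - 2*j) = (j - 4)*(j - 3)*(j - 2)*(j + 1)*(j + 2)*(j)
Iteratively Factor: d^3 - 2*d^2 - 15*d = (d)*(d^2 - 2*d - 15) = d*(d + 3)*(d - 5)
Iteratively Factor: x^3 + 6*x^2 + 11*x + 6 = (x + 1)*(x^2 + 5*x + 6) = (x + 1)*(x + 2)*(x + 3)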